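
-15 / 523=-0.03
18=18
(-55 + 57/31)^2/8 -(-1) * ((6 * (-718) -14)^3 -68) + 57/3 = -77584983779929/961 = -80733593943.73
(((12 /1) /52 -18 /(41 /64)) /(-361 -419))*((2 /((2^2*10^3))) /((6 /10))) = 0.00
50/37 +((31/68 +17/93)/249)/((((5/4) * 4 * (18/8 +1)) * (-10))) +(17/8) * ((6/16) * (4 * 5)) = 17.29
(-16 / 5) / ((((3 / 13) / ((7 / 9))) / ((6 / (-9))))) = 2912 / 405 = 7.19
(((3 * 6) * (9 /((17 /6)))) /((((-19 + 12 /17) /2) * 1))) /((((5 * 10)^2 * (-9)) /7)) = 378 /194375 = 0.00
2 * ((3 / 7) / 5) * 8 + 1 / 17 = 851 / 595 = 1.43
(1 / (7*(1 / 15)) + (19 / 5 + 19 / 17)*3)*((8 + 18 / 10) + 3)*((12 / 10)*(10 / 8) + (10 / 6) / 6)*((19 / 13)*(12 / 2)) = 130394112 / 38675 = 3371.53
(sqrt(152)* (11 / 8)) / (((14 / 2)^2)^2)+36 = 11* sqrt(38) / 9604+36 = 36.01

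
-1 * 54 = -54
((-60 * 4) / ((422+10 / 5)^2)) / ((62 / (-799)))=11985 / 696632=0.02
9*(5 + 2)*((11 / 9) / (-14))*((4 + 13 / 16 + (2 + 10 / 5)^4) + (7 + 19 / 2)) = -48807 / 32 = -1525.22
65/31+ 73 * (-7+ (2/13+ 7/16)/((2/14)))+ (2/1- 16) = -220.73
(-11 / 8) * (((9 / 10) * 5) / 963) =-11 / 1712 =-0.01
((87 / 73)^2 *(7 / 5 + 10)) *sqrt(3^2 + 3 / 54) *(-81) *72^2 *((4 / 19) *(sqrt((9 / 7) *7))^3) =-116298831.78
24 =24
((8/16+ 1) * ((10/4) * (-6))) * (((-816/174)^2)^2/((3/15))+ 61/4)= -54757.82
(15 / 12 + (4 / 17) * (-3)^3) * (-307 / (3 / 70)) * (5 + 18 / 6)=14914060 / 51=292432.55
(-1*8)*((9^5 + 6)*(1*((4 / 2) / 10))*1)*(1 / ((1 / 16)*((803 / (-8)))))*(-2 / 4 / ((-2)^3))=755904 / 803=941.35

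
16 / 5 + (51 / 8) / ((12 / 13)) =1617 / 160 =10.11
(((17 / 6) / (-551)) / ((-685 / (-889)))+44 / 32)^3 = 1904273822141597752327 / 743293330893451584000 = 2.56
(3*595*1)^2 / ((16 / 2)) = 3186225 / 8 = 398278.12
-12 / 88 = -3 / 22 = -0.14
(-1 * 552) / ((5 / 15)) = -1656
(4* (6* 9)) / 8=27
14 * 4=56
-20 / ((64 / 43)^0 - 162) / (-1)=-20 / 161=-0.12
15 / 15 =1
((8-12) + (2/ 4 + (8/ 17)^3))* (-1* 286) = 971.19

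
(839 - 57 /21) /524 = 2927 /1834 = 1.60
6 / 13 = 0.46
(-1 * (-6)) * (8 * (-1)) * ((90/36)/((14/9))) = -540/7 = -77.14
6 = 6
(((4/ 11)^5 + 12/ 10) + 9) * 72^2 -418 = 42269253074/ 805255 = 52491.76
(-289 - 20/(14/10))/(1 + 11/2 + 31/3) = -12738/707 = -18.02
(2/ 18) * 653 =653/ 9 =72.56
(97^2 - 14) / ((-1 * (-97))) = 96.86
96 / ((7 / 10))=960 / 7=137.14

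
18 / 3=6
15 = 15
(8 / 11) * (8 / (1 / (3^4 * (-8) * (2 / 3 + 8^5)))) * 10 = -13589821440 / 11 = -1235438312.73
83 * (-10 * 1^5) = -830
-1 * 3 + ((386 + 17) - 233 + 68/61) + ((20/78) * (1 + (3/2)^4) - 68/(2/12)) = -4535911/19032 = -238.33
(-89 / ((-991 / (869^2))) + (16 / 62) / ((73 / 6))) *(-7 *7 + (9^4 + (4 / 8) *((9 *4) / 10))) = 990714841793011 / 2242633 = 441764141.43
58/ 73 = 0.79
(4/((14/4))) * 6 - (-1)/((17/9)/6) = 1194/119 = 10.03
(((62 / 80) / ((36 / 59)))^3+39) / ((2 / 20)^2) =122571821789 / 29859840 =4104.91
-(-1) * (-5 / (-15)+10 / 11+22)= 767 / 33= 23.24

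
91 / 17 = 5.35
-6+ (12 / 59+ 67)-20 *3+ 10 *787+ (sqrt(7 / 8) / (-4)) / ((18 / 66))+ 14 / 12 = 7871.51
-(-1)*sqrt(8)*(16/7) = 32*sqrt(2)/7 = 6.46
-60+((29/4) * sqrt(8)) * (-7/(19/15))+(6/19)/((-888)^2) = -173.32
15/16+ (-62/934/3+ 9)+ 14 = 536087/22416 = 23.92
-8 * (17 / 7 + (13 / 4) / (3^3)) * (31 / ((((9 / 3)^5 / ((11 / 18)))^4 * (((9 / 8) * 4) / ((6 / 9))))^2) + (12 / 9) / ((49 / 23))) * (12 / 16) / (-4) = 360733156975844612344379818856332585 / 150752454446122468126418206415793024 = 2.39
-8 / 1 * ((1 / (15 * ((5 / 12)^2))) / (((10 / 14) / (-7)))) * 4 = 75264 / 625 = 120.42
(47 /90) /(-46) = -47 /4140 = -0.01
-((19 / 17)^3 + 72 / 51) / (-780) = 2759 / 766428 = 0.00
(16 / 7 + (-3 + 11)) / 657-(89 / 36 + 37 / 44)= -166816 / 50589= -3.30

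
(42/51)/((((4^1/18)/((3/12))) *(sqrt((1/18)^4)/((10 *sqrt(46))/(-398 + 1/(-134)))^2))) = 60213650400/6907850159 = 8.72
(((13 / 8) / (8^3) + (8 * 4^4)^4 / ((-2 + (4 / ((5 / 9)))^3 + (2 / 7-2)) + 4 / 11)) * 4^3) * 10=1733885856537756668515 / 56964192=30438171694557.81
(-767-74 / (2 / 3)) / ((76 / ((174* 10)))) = -381930 / 19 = -20101.58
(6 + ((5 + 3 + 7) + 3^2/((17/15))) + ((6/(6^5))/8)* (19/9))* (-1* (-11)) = 505008097/1586304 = 318.36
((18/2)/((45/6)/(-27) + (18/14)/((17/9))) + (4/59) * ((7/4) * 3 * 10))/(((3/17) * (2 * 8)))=934031/101834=9.17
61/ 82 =0.74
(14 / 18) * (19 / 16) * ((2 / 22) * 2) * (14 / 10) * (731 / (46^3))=680561 / 385450560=0.00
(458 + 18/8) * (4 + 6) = 9205/2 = 4602.50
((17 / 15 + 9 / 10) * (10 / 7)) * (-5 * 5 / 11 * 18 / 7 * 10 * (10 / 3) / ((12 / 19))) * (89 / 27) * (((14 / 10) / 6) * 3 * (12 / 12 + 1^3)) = -25787750 / 6237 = -4134.64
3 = 3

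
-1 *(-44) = 44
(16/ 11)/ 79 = 16/ 869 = 0.02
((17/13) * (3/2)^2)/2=153/104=1.47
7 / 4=1.75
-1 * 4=-4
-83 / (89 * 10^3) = -0.00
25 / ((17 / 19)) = 475 / 17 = 27.94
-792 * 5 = -3960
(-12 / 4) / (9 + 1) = -3 / 10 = -0.30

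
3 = 3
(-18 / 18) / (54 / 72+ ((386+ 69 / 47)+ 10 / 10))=-188 / 73173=-0.00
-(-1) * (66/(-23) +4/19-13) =-6843/437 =-15.66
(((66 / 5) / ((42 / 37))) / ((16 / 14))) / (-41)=-407 / 1640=-0.25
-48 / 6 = -8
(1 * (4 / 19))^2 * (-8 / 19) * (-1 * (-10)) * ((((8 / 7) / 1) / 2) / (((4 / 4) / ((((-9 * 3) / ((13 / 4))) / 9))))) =61440 / 624169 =0.10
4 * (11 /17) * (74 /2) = 1628 /17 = 95.76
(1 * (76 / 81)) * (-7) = -6.57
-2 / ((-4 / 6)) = 3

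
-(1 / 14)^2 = -1 / 196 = -0.01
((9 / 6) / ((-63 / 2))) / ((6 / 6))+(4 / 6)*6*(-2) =-169 / 21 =-8.05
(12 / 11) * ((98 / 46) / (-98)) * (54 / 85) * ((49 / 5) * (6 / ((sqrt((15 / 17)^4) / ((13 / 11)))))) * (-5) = 2339064 / 347875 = 6.72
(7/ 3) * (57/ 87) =133/ 87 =1.53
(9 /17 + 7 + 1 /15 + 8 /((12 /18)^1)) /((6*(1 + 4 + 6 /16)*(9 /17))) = 19988 /17415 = 1.15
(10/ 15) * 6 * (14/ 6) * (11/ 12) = 77/ 9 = 8.56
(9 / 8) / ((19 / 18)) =81 / 76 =1.07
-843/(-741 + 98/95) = 80085/70297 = 1.14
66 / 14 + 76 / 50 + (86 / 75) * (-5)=263 / 525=0.50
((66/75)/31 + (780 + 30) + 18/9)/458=314661/177475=1.77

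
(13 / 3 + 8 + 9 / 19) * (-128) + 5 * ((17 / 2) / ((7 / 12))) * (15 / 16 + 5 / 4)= -674845 / 456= -1479.92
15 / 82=0.18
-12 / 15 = -4 / 5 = -0.80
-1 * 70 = -70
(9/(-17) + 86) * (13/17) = 18889/289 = 65.36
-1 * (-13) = 13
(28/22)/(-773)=-14/8503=-0.00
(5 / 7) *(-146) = -730 / 7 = -104.29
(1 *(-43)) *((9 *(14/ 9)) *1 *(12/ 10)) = -3612/ 5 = -722.40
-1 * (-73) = 73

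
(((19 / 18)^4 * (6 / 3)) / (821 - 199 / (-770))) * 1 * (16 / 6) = 0.01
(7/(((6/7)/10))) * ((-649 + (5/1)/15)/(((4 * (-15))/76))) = 1811726/27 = 67100.96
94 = 94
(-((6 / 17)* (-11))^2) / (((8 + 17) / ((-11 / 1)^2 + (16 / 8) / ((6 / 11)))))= -31944 / 425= -75.16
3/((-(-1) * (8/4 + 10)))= 1/4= 0.25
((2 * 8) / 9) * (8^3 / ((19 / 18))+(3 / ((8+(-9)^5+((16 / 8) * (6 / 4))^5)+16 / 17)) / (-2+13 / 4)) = 122824693664 / 142435875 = 862.32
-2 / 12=-1 / 6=-0.17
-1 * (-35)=35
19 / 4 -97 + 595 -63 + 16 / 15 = 26449 / 60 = 440.82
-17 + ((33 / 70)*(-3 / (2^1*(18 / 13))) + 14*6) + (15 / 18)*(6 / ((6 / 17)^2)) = 268703 / 2520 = 106.63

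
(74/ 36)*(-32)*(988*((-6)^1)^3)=14037504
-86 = -86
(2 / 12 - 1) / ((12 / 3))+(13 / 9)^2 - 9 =-4615 / 648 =-7.12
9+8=17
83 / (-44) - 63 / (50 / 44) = -63059 / 1100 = -57.33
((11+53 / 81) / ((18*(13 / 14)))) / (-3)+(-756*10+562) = -198966746 / 28431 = -6998.23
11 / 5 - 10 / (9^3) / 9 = 72121 / 32805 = 2.20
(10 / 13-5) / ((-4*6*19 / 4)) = 55 / 1482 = 0.04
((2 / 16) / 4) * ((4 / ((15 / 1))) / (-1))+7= 839 / 120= 6.99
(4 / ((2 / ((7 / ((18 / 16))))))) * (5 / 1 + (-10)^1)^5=-350000 / 9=-38888.89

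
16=16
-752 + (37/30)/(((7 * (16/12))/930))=-17615/28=-629.11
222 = 222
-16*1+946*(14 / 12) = 3263 / 3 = 1087.67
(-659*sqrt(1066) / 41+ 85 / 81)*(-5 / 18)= -425 / 1458+ 3295*sqrt(1066) / 738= 145.48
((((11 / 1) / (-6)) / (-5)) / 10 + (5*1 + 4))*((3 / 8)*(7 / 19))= 18977 / 15200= 1.25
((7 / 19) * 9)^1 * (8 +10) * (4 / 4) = 1134 / 19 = 59.68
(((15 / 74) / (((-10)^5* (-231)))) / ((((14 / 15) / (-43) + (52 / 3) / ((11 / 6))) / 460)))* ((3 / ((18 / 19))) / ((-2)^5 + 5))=-18791 / 374410814400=-0.00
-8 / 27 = -0.30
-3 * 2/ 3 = -2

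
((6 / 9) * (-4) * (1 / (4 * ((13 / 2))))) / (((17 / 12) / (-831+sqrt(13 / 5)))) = 13296 / 221 - 16 * sqrt(65) / 1105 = 60.05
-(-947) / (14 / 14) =947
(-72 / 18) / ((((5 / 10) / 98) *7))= -112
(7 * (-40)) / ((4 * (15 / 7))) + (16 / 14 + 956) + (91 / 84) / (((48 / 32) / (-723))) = 16897 / 42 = 402.31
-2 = -2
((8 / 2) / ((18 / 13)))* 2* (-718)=-37336 / 9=-4148.44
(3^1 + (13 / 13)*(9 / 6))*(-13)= -117 / 2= -58.50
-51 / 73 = -0.70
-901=-901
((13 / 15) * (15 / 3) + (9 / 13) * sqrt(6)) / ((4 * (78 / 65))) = 15 * sqrt(6) / 104 + 65 / 72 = 1.26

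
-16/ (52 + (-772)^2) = -4/ 149009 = -0.00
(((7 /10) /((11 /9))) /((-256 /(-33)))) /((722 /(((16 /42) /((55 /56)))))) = 63 /1588400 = 0.00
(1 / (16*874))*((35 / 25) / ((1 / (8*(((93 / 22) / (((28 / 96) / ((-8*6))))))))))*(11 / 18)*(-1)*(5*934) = 694896 / 437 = 1590.15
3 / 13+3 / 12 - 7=-6.52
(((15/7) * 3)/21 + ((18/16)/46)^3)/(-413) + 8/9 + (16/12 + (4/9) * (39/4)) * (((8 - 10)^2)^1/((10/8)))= 863269562394859/45383930081280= 19.02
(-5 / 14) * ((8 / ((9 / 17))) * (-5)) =1700 / 63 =26.98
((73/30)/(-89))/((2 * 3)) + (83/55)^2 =22028191/9692100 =2.27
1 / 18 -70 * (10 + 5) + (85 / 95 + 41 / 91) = -32634503 / 31122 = -1048.60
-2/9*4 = -8/9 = -0.89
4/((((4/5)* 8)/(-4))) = -5/2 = -2.50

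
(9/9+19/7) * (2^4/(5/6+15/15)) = 2496/77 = 32.42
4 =4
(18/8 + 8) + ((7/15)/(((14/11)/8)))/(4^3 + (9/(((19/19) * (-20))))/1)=157037/15252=10.30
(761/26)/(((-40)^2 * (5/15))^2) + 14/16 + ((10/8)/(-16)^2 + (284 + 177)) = 30742731849/66560000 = 461.88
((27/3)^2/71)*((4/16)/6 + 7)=8.03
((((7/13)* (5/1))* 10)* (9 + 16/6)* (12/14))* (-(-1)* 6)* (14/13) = 294000/169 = 1739.64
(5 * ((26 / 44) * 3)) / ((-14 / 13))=-2535 / 308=-8.23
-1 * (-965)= 965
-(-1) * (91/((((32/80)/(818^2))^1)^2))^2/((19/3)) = 194531754351708339123042030000/19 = 10238513386932017848581160000.00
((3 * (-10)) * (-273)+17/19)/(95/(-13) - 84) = -2023151/22553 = -89.71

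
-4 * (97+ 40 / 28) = -2756 / 7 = -393.71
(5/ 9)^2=25/ 81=0.31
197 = 197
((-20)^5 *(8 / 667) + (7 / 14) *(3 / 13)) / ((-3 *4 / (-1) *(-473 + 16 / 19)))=12646361981 / 1866900984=6.77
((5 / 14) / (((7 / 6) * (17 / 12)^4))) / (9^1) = 34560 / 4092529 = 0.01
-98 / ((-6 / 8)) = 392 / 3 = 130.67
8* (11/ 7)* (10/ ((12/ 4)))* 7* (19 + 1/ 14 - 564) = -1118920/ 7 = -159845.71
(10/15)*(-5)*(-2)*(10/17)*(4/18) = 400/459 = 0.87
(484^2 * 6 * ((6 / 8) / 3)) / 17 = 351384 / 17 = 20669.65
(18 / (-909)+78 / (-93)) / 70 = -192 / 15655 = -0.01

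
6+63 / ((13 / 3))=267 / 13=20.54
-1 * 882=-882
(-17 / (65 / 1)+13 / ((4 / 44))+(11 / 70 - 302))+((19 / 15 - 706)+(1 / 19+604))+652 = 20344187 / 51870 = 392.21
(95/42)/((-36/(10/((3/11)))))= -5225/2268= -2.30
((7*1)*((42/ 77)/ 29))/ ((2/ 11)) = 0.72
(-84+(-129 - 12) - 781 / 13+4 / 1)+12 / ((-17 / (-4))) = -61494 / 221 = -278.25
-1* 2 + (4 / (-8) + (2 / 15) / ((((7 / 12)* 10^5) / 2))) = -273437 / 109375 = -2.50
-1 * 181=-181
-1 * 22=-22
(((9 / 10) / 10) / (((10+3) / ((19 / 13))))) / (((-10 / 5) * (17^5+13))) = -3 / 841958000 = -0.00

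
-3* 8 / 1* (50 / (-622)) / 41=600 / 12751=0.05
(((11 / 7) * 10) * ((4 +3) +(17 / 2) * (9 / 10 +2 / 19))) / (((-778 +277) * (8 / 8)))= -0.49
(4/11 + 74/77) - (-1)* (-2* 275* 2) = -84598/77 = -1098.68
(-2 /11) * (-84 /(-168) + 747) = -1495 /11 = -135.91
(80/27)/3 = 80/81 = 0.99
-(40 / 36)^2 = -100 / 81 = -1.23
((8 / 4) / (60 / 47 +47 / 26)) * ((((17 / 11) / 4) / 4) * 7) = 72709 / 165836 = 0.44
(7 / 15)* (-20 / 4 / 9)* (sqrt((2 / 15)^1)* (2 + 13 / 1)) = -7* sqrt(30) / 27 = -1.42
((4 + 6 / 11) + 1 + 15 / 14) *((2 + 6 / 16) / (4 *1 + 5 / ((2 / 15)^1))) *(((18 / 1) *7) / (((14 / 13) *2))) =2265237 / 102256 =22.15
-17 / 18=-0.94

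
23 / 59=0.39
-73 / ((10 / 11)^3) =-97163 / 1000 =-97.16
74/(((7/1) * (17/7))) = 74/17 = 4.35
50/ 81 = 0.62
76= 76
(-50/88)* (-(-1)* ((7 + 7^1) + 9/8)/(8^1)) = -275/256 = -1.07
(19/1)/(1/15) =285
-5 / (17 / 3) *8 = -7.06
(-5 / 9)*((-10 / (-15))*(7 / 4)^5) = -84035 / 13824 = -6.08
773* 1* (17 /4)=13141 /4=3285.25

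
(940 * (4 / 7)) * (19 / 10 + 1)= 10904 / 7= 1557.71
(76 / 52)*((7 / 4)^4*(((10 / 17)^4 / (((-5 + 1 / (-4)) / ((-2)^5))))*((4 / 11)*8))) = 29.10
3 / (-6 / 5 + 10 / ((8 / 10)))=30 / 113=0.27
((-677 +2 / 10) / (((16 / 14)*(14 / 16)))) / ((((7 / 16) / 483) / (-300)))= 224156160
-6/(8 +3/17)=-102/139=-0.73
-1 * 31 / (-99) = 31 / 99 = 0.31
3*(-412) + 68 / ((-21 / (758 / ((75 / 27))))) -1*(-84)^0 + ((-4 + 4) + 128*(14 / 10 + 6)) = -205347 / 175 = -1173.41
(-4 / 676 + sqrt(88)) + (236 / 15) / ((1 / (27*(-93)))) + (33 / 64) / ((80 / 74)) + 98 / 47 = -803274321309 / 20334080 + 2*sqrt(22) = -39494.46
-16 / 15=-1.07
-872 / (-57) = 872 / 57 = 15.30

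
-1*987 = -987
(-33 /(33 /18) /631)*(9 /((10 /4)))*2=-648 /3155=-0.21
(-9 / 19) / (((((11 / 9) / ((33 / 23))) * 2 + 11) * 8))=-243 / 52136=-0.00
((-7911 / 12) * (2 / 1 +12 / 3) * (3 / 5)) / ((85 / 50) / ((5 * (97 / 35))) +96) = -2302101 / 93239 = -24.69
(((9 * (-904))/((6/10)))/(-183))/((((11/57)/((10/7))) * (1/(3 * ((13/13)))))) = 7729200/4697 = 1645.56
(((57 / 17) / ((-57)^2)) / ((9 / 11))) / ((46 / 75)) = 275 / 133722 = 0.00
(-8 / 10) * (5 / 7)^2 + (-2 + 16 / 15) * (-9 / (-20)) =-2029 / 2450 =-0.83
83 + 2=85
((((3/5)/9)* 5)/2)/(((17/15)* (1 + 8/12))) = 3/34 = 0.09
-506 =-506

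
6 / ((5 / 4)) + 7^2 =269 / 5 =53.80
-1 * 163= -163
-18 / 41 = -0.44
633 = 633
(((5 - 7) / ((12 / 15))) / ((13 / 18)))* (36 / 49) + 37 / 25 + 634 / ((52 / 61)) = 23653963 / 31850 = 742.67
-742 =-742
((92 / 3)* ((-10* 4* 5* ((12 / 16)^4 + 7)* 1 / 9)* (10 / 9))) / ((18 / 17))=-5232.22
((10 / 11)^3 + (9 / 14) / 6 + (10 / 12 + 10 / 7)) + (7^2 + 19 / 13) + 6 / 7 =79124537 / 1453452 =54.44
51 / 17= 3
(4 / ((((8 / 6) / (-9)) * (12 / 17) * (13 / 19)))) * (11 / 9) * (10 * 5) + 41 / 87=-7726709 / 2262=-3415.87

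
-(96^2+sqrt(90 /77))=-9216 - 3 * sqrt(770) /77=-9217.08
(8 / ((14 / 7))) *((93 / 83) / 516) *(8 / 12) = 62 / 10707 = 0.01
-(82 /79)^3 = -551368 /493039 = -1.12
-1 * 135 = -135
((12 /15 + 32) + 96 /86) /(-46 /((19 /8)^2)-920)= -658103 /18009690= -0.04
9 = 9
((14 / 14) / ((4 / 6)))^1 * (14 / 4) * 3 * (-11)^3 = -83853 / 4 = -20963.25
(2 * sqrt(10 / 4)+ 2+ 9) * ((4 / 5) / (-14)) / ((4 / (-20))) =2 * sqrt(10) / 7+ 22 / 7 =4.05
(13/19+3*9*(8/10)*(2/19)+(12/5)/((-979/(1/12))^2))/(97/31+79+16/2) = 100187755201/3052787935560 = 0.03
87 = 87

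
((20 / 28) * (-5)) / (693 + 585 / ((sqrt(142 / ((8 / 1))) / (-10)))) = 19525 / 11421369 + 32500 * sqrt(71) / 79949583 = 0.01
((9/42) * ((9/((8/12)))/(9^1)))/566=9/15848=0.00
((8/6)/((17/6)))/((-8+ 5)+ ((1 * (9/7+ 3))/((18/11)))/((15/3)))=-42/221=-0.19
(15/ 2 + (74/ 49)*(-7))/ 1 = -3.07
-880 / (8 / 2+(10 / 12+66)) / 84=-88 / 595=-0.15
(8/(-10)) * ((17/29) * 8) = -544/145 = -3.75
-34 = -34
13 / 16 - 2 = -19 / 16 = -1.19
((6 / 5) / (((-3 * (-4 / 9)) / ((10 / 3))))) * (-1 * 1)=-3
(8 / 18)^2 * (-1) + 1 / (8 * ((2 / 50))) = 1897 / 648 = 2.93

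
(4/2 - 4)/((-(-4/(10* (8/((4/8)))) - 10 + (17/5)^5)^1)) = 50000/11108231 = 0.00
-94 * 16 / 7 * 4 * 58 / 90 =-174464 / 315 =-553.85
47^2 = 2209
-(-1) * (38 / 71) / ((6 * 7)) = 0.01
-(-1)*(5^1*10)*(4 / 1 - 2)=100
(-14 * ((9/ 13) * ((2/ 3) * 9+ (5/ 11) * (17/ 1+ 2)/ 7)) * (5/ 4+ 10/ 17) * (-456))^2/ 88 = 2551497471281250/ 65007371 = 39249356.37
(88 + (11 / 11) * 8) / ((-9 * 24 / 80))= -320 / 9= -35.56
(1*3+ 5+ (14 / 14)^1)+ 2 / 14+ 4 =92 / 7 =13.14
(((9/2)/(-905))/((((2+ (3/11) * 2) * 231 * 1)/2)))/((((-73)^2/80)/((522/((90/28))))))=-1392/33759215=-0.00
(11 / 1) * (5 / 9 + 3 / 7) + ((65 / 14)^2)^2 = 164398441 / 345744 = 475.49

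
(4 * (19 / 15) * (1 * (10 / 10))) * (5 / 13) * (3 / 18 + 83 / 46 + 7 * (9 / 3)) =120460 / 2691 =44.76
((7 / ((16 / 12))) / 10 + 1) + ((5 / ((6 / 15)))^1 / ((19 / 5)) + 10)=11259 / 760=14.81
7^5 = 16807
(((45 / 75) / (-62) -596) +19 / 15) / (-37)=16.07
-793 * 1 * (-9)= 7137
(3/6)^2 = 1/4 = 0.25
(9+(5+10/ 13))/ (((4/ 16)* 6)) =128/ 13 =9.85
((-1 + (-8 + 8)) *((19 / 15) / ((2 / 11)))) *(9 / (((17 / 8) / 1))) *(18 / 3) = -15048 / 85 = -177.04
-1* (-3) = 3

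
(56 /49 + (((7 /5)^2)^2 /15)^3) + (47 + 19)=387364955416657 /5767822265625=67.16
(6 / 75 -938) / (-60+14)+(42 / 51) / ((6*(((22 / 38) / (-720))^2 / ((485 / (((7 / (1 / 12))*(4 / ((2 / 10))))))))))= 72509306268 / 1182775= 61304.40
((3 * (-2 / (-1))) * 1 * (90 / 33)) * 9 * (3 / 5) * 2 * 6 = 11664 / 11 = 1060.36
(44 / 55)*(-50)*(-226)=9040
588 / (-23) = -588 / 23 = -25.57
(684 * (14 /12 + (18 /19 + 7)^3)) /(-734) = -62117157 /132487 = -468.85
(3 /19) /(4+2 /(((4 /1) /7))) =2 /95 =0.02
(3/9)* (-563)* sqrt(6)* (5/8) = -2815* sqrt(6)/24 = -287.30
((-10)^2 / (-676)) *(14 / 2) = -175 / 169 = -1.04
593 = 593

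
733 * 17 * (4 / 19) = 49844 / 19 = 2623.37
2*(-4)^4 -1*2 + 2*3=516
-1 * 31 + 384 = 353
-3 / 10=-0.30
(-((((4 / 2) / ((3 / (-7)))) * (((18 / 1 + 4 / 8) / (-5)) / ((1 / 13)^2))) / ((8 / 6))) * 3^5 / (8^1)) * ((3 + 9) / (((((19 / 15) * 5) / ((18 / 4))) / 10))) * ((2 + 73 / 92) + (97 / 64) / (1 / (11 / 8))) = -2604449304639 / 94208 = -27645733.96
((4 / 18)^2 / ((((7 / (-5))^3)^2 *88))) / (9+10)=15625 / 3983359842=0.00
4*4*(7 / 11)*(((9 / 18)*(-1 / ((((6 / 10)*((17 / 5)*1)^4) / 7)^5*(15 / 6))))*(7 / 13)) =-785391807556152343750000 / 141227977149596497580933233149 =-0.00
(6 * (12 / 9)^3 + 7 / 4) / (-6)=-575 / 216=-2.66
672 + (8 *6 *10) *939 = 451392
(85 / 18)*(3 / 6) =85 / 36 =2.36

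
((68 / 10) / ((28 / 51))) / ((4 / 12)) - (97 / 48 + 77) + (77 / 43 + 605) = 564.93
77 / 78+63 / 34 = 2.84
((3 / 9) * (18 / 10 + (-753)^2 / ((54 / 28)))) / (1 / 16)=70561552 / 45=1568034.49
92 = 92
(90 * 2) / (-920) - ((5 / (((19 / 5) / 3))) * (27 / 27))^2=-261999 / 16606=-15.78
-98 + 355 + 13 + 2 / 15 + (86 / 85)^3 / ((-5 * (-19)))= 47282163668 / 175025625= 270.14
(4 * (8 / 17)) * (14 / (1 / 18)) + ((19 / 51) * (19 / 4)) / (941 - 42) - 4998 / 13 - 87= 2.89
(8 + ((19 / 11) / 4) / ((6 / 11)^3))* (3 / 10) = 9211 / 2880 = 3.20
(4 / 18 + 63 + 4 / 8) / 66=1147 / 1188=0.97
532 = 532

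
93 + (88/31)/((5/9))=15207/155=98.11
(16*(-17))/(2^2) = -68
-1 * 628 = -628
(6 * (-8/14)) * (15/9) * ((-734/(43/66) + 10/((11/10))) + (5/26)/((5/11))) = 274759620/43043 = 6383.38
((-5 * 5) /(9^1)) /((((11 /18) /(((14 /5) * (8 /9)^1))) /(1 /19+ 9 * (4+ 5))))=-156800 /171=-916.96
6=6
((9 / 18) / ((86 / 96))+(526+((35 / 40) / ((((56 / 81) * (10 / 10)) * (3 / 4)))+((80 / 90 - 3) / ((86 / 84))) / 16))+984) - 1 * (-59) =3242785 / 2064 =1571.12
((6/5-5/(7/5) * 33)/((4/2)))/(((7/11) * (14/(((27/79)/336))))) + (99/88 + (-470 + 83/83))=-28399144097/60697280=-467.88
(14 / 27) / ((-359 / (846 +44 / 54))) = -320096 / 261711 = -1.22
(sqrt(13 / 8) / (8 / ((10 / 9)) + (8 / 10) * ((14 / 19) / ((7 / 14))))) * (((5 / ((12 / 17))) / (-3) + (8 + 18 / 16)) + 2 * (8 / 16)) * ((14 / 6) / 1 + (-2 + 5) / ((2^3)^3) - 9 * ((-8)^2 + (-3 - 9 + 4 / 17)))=-648657979255 * sqrt(26) / 5986123776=-552.53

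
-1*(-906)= 906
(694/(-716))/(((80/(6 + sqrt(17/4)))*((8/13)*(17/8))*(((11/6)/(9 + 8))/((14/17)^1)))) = -284193/669460 - 94731*sqrt(17)/2677840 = -0.57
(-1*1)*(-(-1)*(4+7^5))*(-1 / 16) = 1050.69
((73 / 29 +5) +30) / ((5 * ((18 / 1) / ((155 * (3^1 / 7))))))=16864 / 609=27.69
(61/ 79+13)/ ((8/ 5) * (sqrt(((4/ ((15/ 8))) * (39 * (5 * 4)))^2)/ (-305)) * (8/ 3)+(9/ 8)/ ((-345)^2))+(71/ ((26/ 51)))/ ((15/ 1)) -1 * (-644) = 3021051708862137/ 4628595430030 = 652.69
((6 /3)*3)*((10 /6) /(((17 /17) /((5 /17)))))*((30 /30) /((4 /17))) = 25 /2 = 12.50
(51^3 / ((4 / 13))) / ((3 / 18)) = 5173389 / 2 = 2586694.50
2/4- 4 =-7/2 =-3.50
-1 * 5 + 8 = 3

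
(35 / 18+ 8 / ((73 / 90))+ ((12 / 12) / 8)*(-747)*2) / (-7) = 459749 / 18396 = 24.99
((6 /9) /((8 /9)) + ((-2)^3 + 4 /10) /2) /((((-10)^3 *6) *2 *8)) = 61 /1920000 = 0.00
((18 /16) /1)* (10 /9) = 5 /4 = 1.25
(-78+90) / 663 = 4 / 221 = 0.02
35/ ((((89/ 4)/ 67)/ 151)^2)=57318065840/ 7921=7236215.86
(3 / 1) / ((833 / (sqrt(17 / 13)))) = 3 * sqrt(221) / 10829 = 0.00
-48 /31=-1.55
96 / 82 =48 / 41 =1.17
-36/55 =-0.65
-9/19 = -0.47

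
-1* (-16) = 16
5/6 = 0.83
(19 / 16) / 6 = 19 / 96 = 0.20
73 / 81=0.90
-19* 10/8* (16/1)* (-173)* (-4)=-262960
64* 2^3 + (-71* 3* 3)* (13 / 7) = -4723 / 7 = -674.71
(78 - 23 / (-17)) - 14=1111 / 17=65.35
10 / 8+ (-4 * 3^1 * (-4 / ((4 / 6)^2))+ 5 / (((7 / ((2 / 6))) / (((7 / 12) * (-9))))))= 108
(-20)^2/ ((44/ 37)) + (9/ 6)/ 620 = 4588033/ 13640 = 336.37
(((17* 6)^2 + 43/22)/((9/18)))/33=228931/363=630.66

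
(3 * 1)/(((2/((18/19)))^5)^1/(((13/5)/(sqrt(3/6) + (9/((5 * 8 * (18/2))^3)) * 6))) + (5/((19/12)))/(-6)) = 10029025317530492658028800/824355951188777274561765839 + 153666728650976761958400000 * sqrt(2)/824355951188777274561765839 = 0.28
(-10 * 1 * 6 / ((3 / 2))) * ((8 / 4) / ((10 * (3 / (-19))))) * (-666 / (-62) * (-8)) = -134976 / 31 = -4354.06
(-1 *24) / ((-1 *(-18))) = -4 / 3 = -1.33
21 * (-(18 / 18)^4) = -21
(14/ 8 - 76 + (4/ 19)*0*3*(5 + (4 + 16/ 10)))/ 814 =-27/ 296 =-0.09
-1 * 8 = -8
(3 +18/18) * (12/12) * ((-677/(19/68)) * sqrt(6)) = -184144 * sqrt(6)/19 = -23739.94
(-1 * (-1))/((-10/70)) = -7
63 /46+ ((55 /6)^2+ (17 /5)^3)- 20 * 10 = -7793411 /103500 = -75.30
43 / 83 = 0.52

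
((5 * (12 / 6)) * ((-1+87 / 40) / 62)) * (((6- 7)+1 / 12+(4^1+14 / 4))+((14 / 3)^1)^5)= 101411665 / 241056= 420.70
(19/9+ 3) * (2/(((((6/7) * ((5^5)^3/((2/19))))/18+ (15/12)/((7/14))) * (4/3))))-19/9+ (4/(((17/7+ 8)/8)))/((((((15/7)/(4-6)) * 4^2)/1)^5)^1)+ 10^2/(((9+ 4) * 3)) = 1211418409277608122889/2674275513179587200000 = 0.45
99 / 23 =4.30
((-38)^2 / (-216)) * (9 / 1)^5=-789507 / 2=-394753.50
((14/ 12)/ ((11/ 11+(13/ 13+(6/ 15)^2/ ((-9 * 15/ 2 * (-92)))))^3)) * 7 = 7639759107421875/ 7484134890726016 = 1.02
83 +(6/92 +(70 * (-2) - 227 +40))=-243.93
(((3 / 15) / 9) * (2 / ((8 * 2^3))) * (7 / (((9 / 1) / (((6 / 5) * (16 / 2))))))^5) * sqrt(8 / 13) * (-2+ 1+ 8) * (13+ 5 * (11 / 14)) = 43507810304 * sqrt(26) / 148078125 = 1498.18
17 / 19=0.89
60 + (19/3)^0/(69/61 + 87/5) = 339425/5652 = 60.05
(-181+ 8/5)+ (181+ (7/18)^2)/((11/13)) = 618137/17820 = 34.69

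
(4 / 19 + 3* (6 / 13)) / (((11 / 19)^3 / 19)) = 2702446 / 17303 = 156.18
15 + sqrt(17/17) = 16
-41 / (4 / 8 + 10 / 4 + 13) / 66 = -41 / 1056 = -0.04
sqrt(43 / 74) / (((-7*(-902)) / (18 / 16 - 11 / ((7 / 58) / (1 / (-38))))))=0.00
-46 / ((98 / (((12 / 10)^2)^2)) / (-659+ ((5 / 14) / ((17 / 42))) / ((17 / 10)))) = 5672492208 / 8850625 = 640.91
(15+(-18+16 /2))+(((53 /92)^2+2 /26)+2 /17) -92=-161752587 /1870544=-86.47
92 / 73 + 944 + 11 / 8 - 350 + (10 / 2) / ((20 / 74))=359239 / 584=615.14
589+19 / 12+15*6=8167 / 12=680.58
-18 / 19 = -0.95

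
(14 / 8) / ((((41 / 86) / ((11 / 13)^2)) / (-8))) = -145684 / 6929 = -21.03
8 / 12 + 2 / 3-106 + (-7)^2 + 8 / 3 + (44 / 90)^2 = -52.76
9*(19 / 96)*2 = 57 / 16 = 3.56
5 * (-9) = -45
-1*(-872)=872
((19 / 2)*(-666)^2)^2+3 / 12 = 71023834974097 / 4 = 17755958743524.25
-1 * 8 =-8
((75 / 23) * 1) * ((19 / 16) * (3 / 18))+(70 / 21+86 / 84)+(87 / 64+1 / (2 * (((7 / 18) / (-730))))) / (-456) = 11054003 / 1566208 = 7.06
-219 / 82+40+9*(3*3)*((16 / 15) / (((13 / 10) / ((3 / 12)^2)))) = 44221 / 1066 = 41.48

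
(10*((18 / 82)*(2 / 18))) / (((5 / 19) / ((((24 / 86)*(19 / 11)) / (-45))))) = -2888 / 290895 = -0.01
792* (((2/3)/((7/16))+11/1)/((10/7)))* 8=277728/5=55545.60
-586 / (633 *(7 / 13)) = -7618 / 4431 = -1.72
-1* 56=-56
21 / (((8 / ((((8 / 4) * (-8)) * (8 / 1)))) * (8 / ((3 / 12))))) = -21 / 2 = -10.50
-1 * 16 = -16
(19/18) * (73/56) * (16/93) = 1387/5859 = 0.24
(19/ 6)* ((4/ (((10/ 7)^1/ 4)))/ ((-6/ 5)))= -266/ 9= -29.56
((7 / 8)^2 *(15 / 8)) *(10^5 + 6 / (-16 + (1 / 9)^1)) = 143554.15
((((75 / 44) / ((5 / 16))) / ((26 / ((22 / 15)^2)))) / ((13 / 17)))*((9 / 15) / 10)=748 / 21125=0.04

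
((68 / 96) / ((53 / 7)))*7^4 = 285719 / 1272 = 224.62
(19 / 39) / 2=19 / 78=0.24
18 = 18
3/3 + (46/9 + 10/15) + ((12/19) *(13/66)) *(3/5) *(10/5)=6.93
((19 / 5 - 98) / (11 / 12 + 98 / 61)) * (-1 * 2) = 689544 / 9235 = 74.67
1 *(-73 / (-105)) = 73 / 105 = 0.70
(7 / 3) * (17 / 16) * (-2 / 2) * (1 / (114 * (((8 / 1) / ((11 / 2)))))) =-1309 / 87552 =-0.01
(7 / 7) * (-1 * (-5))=5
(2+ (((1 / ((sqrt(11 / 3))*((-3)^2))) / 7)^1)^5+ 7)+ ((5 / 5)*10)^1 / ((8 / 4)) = sqrt(33) / 146770337637+ 14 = 14.00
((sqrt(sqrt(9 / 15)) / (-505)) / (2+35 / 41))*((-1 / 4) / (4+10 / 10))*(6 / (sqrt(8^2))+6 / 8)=0.00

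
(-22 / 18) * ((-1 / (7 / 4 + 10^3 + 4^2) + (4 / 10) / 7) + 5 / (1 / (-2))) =15585328 / 1282365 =12.15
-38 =-38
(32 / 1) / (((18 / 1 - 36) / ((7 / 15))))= -0.83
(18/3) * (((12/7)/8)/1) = 9/7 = 1.29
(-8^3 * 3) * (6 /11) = -9216 /11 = -837.82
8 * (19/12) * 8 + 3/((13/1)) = 3961/39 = 101.56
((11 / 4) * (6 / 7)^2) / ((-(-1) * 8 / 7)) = 99 / 56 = 1.77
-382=-382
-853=-853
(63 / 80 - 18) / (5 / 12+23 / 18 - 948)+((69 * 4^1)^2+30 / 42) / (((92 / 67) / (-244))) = -1484871254014187 / 109695740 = -13536270.91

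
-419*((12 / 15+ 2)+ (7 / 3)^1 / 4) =-85057 / 60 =-1417.62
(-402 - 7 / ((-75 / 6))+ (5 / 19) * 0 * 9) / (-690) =5018 / 8625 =0.58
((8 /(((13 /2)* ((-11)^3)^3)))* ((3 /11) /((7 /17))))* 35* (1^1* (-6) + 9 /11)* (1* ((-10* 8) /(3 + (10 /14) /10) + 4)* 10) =-0.00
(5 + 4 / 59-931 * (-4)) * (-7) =-1540105 / 59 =-26103.47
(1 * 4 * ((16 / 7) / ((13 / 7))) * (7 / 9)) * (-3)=-448 / 39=-11.49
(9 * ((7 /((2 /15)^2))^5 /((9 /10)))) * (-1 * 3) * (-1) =283938372516632.08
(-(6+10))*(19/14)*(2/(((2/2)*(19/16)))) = -256/7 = -36.57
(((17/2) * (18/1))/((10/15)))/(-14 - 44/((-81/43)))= 37179/1516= 24.52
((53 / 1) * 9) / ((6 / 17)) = 2703 / 2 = 1351.50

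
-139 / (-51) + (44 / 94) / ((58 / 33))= 207970 / 69513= 2.99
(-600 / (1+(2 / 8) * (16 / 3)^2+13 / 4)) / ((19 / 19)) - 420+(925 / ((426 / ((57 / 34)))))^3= -19542440318116385 / 46028316664768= -424.57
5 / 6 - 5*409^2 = -5018425 / 6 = -836404.17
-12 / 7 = -1.71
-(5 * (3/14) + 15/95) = -327/266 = -1.23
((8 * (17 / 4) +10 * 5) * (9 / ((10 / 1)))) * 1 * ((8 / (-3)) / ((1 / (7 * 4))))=-28224 / 5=-5644.80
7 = 7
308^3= 29218112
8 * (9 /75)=24 /25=0.96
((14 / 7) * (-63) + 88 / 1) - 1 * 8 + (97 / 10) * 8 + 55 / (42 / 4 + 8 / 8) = 4184 / 115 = 36.38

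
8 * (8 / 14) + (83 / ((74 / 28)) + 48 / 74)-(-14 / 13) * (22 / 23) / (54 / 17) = 77258540 / 2090907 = 36.95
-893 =-893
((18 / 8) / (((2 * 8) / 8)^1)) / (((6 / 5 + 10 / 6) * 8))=135 / 2752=0.05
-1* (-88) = 88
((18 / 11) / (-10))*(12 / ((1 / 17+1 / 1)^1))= -102 / 55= -1.85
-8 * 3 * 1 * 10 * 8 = -1920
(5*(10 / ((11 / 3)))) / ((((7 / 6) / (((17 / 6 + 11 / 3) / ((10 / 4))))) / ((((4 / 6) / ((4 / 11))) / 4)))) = 195 / 14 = 13.93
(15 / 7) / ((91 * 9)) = 5 / 1911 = 0.00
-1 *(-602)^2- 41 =-362445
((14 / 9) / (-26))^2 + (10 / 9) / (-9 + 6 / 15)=-73943 / 588627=-0.13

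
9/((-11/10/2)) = -180/11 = -16.36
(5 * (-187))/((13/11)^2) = -113135/169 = -669.44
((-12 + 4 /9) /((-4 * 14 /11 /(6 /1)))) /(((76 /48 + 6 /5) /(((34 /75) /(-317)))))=-38896 /5558595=-0.01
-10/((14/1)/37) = -185/7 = -26.43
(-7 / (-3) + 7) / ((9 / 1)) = 28 / 27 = 1.04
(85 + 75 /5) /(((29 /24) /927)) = 2224800 /29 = 76717.24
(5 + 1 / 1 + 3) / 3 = 3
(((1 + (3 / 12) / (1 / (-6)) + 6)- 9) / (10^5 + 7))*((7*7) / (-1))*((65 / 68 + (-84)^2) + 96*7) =180270167 / 13600952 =13.25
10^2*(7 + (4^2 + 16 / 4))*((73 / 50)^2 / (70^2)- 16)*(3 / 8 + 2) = -100545266223 / 980000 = -102597.21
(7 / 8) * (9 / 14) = 9 / 16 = 0.56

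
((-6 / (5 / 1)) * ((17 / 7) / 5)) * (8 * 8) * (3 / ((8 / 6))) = -14688 / 175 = -83.93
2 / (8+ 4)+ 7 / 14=2 / 3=0.67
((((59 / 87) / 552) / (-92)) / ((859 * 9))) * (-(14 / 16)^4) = 141659 / 139907752132608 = 0.00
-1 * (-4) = 4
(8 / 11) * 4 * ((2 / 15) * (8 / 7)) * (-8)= -4096 / 1155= -3.55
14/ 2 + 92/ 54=235/ 27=8.70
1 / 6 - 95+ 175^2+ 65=30595.17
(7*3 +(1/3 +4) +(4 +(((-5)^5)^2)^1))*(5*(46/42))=3369150745/63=53478583.25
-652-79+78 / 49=-35741 / 49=-729.41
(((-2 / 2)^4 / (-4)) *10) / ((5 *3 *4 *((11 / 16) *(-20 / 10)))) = 1 / 33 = 0.03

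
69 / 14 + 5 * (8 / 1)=629 / 14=44.93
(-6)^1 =-6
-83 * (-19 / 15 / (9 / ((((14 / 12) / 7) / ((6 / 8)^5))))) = 807424 / 98415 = 8.20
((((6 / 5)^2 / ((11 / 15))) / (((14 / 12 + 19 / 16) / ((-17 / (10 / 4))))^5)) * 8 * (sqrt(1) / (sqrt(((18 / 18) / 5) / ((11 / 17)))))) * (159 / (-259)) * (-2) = -187108153616857300992 * sqrt(935) / 820171535285265625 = -6975.80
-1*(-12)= 12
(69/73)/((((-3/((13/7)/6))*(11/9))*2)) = -897/22484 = -0.04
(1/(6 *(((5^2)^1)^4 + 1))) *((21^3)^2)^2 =2451942503795547/781252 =3138478370.35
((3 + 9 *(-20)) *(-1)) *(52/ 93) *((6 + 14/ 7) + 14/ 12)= 84370/ 93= 907.20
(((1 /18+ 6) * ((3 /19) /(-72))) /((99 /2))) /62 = -109 /25190352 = -0.00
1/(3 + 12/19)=19/69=0.28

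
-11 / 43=-0.26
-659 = -659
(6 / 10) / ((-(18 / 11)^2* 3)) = -121 / 1620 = -0.07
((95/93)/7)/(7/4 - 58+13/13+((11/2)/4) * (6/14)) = -760/284673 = -0.00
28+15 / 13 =379 / 13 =29.15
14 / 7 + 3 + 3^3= 32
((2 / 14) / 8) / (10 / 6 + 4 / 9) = 0.01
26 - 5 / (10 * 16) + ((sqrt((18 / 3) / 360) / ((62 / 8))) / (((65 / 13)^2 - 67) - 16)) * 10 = 831 / 32 - 2 * sqrt(15) / 2697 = 25.97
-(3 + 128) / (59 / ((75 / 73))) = -9825 / 4307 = -2.28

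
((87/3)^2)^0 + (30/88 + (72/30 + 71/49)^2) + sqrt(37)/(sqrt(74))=sqrt(2)/2 + 42668431/2641100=16.86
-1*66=-66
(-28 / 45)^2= 0.39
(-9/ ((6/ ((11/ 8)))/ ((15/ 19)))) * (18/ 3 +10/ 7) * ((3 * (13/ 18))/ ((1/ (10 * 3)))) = -418275/ 532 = -786.23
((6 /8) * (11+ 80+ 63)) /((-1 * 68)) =-231 /136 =-1.70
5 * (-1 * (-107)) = 535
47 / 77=0.61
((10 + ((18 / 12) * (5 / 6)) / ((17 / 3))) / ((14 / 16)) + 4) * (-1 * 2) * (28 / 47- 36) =6210048 / 5593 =1110.33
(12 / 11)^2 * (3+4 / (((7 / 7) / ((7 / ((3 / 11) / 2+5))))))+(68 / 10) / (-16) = 5268359 / 546920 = 9.63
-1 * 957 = -957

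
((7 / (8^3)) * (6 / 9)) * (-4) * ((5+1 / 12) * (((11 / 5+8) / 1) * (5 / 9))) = -7259 / 6912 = -1.05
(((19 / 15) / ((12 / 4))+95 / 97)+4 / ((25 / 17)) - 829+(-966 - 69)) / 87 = -40591846 / 1898775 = -21.38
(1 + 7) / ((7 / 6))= 48 / 7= 6.86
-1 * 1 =-1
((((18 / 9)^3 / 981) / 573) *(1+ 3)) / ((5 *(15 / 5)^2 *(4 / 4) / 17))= 544 / 25295085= 0.00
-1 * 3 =-3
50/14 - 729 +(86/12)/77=-725.34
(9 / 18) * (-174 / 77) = -87 / 77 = -1.13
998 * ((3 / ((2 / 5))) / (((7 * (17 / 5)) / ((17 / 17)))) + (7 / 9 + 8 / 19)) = 30745885 / 20349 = 1510.93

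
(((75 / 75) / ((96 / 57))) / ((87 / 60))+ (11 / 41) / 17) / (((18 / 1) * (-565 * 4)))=-68767 / 6578118720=-0.00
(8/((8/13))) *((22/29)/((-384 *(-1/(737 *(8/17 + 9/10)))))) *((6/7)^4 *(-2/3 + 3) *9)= 1989044343/6763960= 294.07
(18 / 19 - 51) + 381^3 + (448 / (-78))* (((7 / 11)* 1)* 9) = 150267103128 / 2717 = 55306258.05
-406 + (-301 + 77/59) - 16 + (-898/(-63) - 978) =-1685.44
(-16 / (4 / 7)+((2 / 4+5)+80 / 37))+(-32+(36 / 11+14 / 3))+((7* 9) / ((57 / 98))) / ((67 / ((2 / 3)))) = -134669509 / 3108666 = -43.32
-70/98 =-5/7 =-0.71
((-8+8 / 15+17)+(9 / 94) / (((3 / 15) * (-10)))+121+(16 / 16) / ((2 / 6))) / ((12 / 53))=19950737 / 33840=589.56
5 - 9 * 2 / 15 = 19 / 5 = 3.80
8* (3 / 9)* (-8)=-21.33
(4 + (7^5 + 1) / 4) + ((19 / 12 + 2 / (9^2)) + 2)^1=1363913 / 324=4209.61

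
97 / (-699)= -97 / 699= -0.14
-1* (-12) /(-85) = -12 /85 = -0.14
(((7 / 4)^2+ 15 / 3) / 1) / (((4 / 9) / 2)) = 1161 / 32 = 36.28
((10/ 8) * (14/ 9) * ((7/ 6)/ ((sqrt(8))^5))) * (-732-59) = -193795 * sqrt(2)/ 27648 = -9.91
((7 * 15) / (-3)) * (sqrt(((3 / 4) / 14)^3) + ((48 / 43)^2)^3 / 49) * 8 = -14.53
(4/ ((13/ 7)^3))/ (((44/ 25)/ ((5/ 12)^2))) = 214375/ 3480048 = 0.06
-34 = -34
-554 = -554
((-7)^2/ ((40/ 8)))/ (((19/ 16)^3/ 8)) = 1605632/ 34295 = 46.82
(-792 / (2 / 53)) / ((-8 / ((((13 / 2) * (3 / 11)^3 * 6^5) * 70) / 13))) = 1752574320 / 121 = 14484085.29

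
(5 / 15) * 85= 85 / 3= 28.33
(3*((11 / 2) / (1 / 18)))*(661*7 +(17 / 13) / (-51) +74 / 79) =1411600806 / 1027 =1374489.59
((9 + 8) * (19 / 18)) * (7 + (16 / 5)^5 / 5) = 374018173 / 281250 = 1329.84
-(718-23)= -695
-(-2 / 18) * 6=2 / 3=0.67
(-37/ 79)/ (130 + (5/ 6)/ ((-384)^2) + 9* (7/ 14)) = -32735232/ 9400762763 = -0.00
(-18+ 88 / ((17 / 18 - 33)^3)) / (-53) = 3458313810 / 10181301749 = 0.34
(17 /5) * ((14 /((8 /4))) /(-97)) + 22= 21.75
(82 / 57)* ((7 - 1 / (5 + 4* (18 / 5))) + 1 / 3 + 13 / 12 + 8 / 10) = 2186981 / 165870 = 13.18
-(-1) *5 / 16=5 / 16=0.31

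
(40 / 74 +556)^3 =8731635314688 / 50653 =172381405.14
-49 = -49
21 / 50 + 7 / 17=707 / 850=0.83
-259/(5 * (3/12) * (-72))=259/90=2.88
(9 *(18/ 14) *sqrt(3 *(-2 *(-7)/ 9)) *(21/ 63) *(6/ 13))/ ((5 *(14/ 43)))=1161 *sqrt(42)/ 3185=2.36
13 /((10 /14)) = 91 /5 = 18.20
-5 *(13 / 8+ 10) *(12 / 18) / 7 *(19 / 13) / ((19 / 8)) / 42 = -0.08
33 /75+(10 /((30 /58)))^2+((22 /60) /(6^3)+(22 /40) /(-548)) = 207635119 /554850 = 374.22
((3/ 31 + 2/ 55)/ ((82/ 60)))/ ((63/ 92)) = 41768/ 293601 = 0.14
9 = 9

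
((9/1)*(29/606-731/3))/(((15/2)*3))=-49211/505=-97.45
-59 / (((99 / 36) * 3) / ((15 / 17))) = -1180 / 187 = -6.31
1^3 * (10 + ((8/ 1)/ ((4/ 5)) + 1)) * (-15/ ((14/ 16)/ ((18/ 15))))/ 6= -72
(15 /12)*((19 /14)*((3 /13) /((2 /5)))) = 1425 /1456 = 0.98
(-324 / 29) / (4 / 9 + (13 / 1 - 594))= 2916 / 151525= 0.02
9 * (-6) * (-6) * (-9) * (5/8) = -3645/2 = -1822.50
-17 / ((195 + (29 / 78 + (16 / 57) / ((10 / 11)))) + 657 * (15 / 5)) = -41990 / 5351701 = -0.01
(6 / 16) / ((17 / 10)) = 15 / 68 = 0.22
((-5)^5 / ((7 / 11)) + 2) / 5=-34361 / 35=-981.74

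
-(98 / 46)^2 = -2401 / 529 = -4.54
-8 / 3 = -2.67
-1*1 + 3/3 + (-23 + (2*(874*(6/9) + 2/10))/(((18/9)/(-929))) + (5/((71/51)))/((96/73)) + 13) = -18453992909/34080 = -541490.40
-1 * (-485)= 485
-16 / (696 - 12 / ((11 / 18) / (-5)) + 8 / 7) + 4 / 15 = 5662 / 22965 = 0.25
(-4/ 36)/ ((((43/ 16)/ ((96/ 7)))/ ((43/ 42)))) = -256/ 441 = -0.58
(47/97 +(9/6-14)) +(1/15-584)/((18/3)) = -477259/4365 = -109.34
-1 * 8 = -8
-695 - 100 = -795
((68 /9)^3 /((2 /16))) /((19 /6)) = 5030912 /4617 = 1089.65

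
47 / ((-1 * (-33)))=47 / 33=1.42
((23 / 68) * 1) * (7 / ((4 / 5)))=805 / 272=2.96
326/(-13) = -326/13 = -25.08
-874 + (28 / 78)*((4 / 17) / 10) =-2897282 / 3315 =-873.99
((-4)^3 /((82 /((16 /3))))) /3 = -512 /369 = -1.39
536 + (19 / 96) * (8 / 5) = 32179 / 60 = 536.32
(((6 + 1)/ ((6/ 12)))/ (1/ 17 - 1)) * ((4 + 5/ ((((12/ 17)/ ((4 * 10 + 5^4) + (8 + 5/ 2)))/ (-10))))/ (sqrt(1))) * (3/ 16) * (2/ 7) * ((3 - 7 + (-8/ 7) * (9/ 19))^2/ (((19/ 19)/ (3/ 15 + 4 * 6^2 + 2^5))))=196058960501279/ 1415120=138545819.79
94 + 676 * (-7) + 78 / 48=-37091 / 8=-4636.38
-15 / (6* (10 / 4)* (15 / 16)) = -16 / 15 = -1.07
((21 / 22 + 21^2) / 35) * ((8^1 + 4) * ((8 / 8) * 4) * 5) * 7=233352 / 11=21213.82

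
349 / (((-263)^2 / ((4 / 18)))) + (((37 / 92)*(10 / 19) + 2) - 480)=-259956066775 / 544083354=-477.79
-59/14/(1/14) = -59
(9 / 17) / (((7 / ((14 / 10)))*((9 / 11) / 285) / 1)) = 627 / 17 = 36.88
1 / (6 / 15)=5 / 2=2.50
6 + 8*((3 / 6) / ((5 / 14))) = 86 / 5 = 17.20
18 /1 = 18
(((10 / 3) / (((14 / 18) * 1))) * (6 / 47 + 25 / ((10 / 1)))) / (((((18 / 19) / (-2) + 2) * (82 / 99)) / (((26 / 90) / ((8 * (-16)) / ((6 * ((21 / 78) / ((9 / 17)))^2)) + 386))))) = 4072899831 / 480372279788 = 0.01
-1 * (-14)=14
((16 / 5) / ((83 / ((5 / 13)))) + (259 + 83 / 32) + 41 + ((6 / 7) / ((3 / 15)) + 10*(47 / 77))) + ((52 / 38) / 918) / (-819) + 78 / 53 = 3477970354686749 / 11059788291552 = 314.47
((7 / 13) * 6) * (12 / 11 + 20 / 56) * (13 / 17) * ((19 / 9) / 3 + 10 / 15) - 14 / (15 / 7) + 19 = 146162 / 8415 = 17.37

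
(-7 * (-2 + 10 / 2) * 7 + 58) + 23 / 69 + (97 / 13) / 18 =-20651 / 234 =-88.25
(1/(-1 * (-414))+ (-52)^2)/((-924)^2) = 1119457/353463264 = 0.00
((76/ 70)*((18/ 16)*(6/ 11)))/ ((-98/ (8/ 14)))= -513/ 132055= -0.00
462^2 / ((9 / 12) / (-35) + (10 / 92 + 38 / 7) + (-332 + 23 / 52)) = -654.65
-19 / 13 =-1.46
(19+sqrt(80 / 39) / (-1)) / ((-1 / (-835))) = 15865 - 3340 * sqrt(195) / 39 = 14669.09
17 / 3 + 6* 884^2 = 14066225 / 3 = 4688741.67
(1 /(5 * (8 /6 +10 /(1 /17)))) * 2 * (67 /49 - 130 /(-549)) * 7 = 43153 /1646085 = 0.03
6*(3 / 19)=18 / 19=0.95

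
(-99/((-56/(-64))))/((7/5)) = -3960/49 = -80.82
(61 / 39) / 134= 61 / 5226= 0.01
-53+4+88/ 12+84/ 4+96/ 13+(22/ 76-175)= -278605/ 1482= -187.99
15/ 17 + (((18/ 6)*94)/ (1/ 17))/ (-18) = -13538/ 51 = -265.45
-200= -200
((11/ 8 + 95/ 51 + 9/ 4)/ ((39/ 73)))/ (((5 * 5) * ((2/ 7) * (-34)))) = -1144129/ 27050400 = -0.04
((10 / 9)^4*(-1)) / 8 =-1250 / 6561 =-0.19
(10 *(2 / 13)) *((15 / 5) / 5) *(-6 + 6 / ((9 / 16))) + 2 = 82 / 13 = 6.31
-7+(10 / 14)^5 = -114524 / 16807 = -6.81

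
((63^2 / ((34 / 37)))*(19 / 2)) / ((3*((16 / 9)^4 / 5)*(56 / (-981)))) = -4275886598235 / 35651584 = -119935.39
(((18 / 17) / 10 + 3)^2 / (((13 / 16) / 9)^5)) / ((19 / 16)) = 69046281871294464 / 50969246575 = 1354665.54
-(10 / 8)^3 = -125 / 64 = -1.95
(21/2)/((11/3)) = 2.86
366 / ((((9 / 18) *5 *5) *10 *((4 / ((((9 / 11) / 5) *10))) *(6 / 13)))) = 7137 / 2750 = 2.60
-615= -615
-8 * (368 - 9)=-2872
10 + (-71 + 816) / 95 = 339 / 19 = 17.84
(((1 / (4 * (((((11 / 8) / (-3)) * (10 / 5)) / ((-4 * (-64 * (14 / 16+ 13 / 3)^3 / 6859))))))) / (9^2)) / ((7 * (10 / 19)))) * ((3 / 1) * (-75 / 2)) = 9765625 / 18012456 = 0.54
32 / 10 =3.20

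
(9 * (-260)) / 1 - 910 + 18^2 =-2926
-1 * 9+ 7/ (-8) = -79/ 8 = -9.88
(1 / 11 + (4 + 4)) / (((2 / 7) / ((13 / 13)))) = 623 / 22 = 28.32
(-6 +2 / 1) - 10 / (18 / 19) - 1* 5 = -176 / 9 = -19.56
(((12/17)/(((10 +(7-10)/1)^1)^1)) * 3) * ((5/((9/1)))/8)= 5/238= 0.02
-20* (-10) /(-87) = -200 /87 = -2.30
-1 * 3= -3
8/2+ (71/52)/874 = 181863/45448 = 4.00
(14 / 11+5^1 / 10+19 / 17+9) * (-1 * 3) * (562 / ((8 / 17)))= -3748821 / 88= -42600.24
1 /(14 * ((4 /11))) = 11 /56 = 0.20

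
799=799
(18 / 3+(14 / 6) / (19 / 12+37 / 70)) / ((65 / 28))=176456 / 57655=3.06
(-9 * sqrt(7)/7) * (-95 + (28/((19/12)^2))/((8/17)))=231543 * sqrt(7)/2527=242.42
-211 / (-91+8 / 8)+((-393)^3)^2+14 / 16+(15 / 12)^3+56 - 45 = 10610791724680891697 / 2880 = 3684302682180865.17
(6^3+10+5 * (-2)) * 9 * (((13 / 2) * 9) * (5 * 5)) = 2843100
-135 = -135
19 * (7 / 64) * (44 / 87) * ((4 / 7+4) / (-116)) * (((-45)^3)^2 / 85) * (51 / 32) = -347097403125 / 53824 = -6448747.83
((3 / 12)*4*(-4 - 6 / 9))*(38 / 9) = -532 / 27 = -19.70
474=474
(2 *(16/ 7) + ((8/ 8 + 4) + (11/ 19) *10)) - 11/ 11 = 1910/ 133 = 14.36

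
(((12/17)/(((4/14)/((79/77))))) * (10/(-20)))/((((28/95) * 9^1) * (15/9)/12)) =-4503/1309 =-3.44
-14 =-14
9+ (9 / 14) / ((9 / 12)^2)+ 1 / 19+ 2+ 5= 2287 / 133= 17.20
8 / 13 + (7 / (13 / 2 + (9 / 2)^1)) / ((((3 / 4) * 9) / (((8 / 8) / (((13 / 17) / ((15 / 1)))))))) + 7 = 937 / 99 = 9.46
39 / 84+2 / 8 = 0.71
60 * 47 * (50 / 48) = 5875 / 2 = 2937.50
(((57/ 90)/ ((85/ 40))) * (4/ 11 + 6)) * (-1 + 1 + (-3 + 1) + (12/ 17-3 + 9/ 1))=85120/ 9537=8.93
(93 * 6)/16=279/8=34.88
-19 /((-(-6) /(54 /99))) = -19 /11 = -1.73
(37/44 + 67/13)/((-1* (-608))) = 3429/347776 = 0.01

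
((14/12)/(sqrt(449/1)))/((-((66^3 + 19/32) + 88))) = -112 *sqrt(449)/12396046329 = -0.00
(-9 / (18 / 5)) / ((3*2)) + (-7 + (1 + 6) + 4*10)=475 / 12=39.58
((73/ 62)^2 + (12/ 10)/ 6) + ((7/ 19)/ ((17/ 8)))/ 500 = 246252491/ 155201500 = 1.59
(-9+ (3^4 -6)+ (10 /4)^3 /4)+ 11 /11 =2269 /32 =70.91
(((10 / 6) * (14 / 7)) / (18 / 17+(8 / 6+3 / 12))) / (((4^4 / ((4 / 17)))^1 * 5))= 1 / 4312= 0.00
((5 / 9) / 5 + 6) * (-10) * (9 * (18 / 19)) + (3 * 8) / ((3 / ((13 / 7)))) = -67324 / 133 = -506.20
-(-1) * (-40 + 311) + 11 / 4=1095 / 4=273.75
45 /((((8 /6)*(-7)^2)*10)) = 27 /392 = 0.07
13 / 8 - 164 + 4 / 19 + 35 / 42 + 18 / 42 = -160.90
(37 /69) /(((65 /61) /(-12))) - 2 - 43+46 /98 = -3704462 /73255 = -50.57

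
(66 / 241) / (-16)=-33 / 1928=-0.02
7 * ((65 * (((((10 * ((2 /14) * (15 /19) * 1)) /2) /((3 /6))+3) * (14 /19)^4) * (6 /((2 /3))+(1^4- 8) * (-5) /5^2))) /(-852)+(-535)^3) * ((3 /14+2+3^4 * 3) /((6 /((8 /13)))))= -184838102440263901366 /6856318131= -26958799009.71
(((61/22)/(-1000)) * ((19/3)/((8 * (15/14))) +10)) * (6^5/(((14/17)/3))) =-162366201/192500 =-843.46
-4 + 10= 6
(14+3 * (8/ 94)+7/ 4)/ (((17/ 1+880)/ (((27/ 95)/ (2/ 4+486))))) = 27081/ 2597978110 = 0.00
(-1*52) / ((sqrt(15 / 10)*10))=-26*sqrt(6) / 15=-4.25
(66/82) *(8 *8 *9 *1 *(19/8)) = 45144/41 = 1101.07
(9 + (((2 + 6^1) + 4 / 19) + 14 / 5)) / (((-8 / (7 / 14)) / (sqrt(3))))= -1901 * sqrt(3) / 1520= -2.17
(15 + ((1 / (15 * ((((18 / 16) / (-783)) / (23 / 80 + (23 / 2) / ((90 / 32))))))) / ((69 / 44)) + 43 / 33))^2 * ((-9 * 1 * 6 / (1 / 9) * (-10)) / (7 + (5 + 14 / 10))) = 2825196212224 / 608025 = 4646513.24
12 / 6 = 2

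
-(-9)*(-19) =-171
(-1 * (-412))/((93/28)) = 11536/93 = 124.04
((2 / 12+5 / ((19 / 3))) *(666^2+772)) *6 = 48431752 / 19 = 2549039.58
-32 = -32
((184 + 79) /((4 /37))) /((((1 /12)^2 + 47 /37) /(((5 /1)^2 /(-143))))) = -64808460 /194623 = -332.99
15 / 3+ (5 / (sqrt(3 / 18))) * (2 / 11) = 10 * sqrt(6) / 11+ 5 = 7.23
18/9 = 2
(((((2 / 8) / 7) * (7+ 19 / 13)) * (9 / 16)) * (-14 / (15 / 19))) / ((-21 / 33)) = 6897 / 1456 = 4.74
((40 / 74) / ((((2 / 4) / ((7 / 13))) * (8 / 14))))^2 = 240100 / 231361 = 1.04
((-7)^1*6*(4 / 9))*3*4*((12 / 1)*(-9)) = 24192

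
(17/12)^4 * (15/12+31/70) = 6598159/967680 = 6.82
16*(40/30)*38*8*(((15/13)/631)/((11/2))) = 194560/90233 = 2.16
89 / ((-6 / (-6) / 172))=15308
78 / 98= 39 / 49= 0.80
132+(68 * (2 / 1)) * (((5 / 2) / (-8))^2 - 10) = -38871 / 32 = -1214.72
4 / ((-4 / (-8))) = 8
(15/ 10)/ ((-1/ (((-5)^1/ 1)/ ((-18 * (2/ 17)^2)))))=-1445/ 48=-30.10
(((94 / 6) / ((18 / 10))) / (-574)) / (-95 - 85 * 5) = 47 / 1611792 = 0.00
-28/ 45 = -0.62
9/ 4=2.25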